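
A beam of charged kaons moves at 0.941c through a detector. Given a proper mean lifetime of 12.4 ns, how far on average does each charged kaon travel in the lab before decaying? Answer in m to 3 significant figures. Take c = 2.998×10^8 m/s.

γ = 1/√(1 − 0.941²) = 2.9550
Dilated lifetime: Δt = γτ₀ = 2.9550 × 12.4 ns = 36.642 ns
d = vΔt = 0.941c × 36.642 ns = 2.8211×10^8 m/s × 3.6642×10^-8 s = 10.3 m

d ≈ 10.3 m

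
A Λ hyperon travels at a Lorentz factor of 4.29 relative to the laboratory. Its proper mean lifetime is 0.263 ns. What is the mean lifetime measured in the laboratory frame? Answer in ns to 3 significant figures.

Δt ≈ 1.13 ns

γ = 4.29 (given)
Time dilation: Δt = γτ₀ = 4.29 × 0.263 ns = 1.13 ns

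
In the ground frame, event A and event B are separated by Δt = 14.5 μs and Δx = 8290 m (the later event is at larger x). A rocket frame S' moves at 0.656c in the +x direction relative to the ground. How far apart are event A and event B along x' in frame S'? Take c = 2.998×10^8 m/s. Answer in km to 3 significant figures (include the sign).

Δx' ≈ 7.21 km

γ = 1/√(1 − 0.656²) = 1.3249
Δx' = γ(Δx − vΔt) = 1.3249 × (8290 m − 0.656×(2.998×10^8 m/s)×14.5×10^-6 s)
= 1.3249 × (5438.3 m) = 7.21 km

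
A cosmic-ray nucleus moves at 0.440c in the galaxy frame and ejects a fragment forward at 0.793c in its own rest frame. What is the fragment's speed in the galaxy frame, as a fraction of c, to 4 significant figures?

u ≈ 0.9141c

Compose boost 2: (0.793 + 0.440)/(1 + 0.793×0.440) = 1.233/1.34892 = 0.9141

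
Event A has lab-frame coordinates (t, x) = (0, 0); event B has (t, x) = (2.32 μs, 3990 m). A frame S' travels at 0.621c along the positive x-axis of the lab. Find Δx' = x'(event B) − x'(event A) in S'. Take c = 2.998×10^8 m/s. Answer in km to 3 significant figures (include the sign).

γ = 1/√(1 − 0.621²) = 1.2758
Δx' = γ(Δx − vΔt) = 1.2758 × (3990 m − 0.621×(2.998×10^8 m/s)×2.32×10^-6 s)
= 1.2758 × (3558.1 m) = 4.54 km

Δx' ≈ 4.54 km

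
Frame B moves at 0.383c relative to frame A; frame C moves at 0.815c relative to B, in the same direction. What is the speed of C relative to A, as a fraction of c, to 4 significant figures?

u ≈ 0.9130c

Compose boost 2: (0.815 + 0.383)/(1 + 0.815×0.383) = 1.198/1.31215 = 0.9130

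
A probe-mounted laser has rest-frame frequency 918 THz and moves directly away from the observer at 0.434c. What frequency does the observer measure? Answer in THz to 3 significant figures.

Relativistic Doppler: f_obs = f_src √((1−β)/(1+β))
= 918 × √(0.56600/1.4340) = 918 × 0.62825 = 577 THz

f_obs ≈ 577 THz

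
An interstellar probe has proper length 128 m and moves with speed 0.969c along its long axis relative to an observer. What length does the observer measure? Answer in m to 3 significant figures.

γ = 1/√(1 − 0.969²) = 4.0476
Length contraction: L = L₀/γ = 128/4.0476 = 31.6 m

L ≈ 31.6 m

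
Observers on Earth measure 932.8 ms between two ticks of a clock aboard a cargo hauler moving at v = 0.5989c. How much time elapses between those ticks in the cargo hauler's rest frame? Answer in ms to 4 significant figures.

γ = 1/√(1 − 0.5989²) = 1.24871
Proper time: τ₀ = Δt/γ = 932.8/1.24871 = 747.0 ms

τ₀ ≈ 747.0 ms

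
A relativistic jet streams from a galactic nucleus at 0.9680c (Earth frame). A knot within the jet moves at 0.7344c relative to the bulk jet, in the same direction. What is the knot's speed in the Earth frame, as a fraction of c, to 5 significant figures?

Relativistic velocity addition: u = (u' + v)/(1 + u'v/c²)
= (0.7344 + 0.9680)/(1 + 0.7344×0.9680) = 1.7024/1.710899 = 0.99503

u ≈ 0.99503c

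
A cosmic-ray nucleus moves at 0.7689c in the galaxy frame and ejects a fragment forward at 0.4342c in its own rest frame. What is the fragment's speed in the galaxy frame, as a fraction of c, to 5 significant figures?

Compose boost 2: (0.4342 + 0.7689)/(1 + 0.4342×0.7689) = 1.2031/1.333856 = 0.90197

u ≈ 0.90197c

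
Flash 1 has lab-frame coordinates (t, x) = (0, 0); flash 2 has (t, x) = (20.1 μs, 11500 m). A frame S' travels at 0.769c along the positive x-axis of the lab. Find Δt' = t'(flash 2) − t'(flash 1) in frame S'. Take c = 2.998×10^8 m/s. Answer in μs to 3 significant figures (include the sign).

γ = 1/√(1 − 0.769²) = 1.5643
Δt' = γ(Δt − vΔx/c²) = 1.5643 × (20.1 μs − 0.769×11500 m / (2.998×10^8 m/s))
= 1.5643 × (-9.3980 μs) = -14.7 μs

Δt' ≈ -14.7 μs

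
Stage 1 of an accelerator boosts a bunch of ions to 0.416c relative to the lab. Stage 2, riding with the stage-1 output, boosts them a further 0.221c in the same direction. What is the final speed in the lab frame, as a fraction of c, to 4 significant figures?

u ≈ 0.5834c

Compose boost 2: (0.221 + 0.416)/(1 + 0.221×0.416) = 0.6370/1.09194 = 0.5834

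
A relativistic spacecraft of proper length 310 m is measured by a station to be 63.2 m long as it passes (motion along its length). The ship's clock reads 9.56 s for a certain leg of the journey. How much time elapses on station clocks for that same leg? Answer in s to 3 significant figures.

Δt ≈ 46.9 s

Length contraction ⇒ γ = L₀/L = 310/63.2 = 4.9051
Time dilation: Δt = γτ₀ = 4.9051 × 9.56 s = 46.9 s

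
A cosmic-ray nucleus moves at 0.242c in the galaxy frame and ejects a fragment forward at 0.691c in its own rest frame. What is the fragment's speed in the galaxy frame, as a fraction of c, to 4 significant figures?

Compose boost 2: (0.691 + 0.242)/(1 + 0.691×0.242) = 0.9330/1.16722 = 0.7993

u ≈ 0.7993c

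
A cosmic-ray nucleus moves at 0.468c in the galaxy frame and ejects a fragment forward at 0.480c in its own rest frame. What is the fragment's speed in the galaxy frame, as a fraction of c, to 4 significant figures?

Compose boost 2: (0.480 + 0.468)/(1 + 0.480×0.468) = 0.9480/1.22464 = 0.7741

u ≈ 0.7741c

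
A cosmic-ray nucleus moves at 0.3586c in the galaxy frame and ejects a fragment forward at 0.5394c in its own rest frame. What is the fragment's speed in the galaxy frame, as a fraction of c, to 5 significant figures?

u ≈ 0.75245c

Compose boost 2: (0.5394 + 0.3586)/(1 + 0.5394×0.3586) = 0.89800/1.193429 = 0.75245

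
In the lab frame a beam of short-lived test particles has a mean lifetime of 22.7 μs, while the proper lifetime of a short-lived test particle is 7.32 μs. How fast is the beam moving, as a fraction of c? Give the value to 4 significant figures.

β ≈ 0.9466

γ = Δt/τ₀ = 22.7/7.32 = 3.10109
β = √(1 − 1/γ²) = √(1 − 1/3.10109²) = 0.9466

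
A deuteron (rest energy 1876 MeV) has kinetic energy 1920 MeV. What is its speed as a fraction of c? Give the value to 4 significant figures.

γ = 1 + K/(m₀c²) = 1 + 1920/1876 = 2.02345
β = √(1 − 1/γ²) = 0.8693

β ≈ 0.8693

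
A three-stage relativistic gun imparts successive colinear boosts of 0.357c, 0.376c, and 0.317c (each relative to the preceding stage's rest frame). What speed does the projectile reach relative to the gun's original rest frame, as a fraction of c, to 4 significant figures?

Compose boost 2: (0.376 + 0.357)/(1 + 0.376×0.357) = 0.7330/1.13423 = 0.646252
Compose boost 3: (0.317 + 0.646252)/(1 + 0.317×0.646252) = 0.963252/1.20486 = 0.7995

u ≈ 0.7995c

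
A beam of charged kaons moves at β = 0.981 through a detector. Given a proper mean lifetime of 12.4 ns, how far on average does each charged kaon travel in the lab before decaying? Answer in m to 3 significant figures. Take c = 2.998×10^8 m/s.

d ≈ 18.8 m

γ = 1/√(1 − 0.981²) = 5.1544
Dilated lifetime: Δt = γτ₀ = 5.1544 × 12.4 ns = 63.915 ns
d = vΔt = 0.981c × 63.915 ns = 2.9410×10^8 m/s × 6.3915×10^-8 s = 18.8 m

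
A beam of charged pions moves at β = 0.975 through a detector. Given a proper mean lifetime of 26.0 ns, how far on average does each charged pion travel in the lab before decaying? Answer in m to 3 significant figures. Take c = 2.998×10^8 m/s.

d ≈ 34.2 m

γ = 1/√(1 − 0.975²) = 4.5004
Dilated lifetime: Δt = γτ₀ = 4.5004 × 26.0 ns = 117.01 ns
d = vΔt = 0.975c × 117.01 ns = 2.9230×10^8 m/s × 1.1701×10^-7 s = 34.2 m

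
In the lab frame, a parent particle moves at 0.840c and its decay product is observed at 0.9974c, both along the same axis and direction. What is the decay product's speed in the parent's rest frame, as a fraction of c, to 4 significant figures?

Inverse velocity addition: u' = (u − v)/(1 − uv/c²)
= (0.9974 − 0.840)/(1 − 0.9974×0.840) = 0.1574/0.162184 = 0.9705

u' ≈ 0.9705c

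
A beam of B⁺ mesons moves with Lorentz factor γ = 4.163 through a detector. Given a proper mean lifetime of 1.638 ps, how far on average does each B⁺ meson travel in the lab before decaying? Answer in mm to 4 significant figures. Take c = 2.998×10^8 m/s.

d ≈ 1.984 mm

β = √(1 − 1/γ²) = √(1 − 1/4.163²) = 0.970721
Dilated lifetime: Δt = γτ₀ = 4.163 × 1.638 ps = 6.81899 ps
d = vΔt = 0.970721c × 6.81899 ps = 2.91022×10^8 m/s × 6.81899×10^-12 s = 1.984 mm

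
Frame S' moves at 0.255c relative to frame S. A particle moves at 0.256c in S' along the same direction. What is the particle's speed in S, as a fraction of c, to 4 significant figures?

Relativistic velocity addition: u = (u' + v)/(1 + u'v/c²)
= (0.256 + 0.255)/(1 + 0.256×0.255) = 0.5110/1.06528 = 0.4797

u ≈ 0.4797c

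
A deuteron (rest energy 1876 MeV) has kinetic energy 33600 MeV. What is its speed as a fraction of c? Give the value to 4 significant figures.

β ≈ 0.9986

γ = 1 + K/(m₀c²) = 1 + 33600/1876 = 18.9104
β = √(1 − 1/γ²) = 0.9986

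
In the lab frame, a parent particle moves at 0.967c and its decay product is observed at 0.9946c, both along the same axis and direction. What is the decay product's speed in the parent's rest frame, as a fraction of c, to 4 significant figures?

Inverse velocity addition: u' = (u − v)/(1 − uv/c²)
= (0.9946 − 0.967)/(1 − 0.9946×0.967) = 0.02760/0.0382218 = 0.7221

u' ≈ 0.7221c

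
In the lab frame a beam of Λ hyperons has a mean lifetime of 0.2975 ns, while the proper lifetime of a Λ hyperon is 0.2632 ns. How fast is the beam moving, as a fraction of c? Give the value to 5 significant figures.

β ≈ 0.46615

γ = Δt/τ₀ = 0.2975/0.2632 = 1.130319
β = √(1 − 1/γ²) = √(1 − 1/1.130319²) = 0.46615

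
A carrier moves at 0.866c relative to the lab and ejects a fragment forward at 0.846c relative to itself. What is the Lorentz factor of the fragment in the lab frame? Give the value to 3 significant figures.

u_lab = (0.846 + 0.866)/(1 + 0.846×0.866) = 1.712/1.73264 = 0.988090
γ = 1/√(1 − 0.988090²) = 6.50

γ ≈ 6.50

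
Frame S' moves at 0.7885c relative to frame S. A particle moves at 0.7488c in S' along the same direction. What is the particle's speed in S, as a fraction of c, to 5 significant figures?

Relativistic velocity addition: u = (u' + v)/(1 + u'v/c²)
= (0.7488 + 0.7885)/(1 + 0.7488×0.7885) = 1.5373/1.590429 = 0.96659

u ≈ 0.96659c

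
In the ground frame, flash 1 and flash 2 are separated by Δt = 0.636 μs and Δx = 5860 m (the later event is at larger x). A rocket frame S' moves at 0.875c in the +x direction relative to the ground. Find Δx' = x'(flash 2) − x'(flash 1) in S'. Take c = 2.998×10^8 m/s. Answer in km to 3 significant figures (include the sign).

γ = 1/√(1 − 0.875²) = 2.0656
Δx' = γ(Δx − vΔt) = 2.0656 × (5860 m − 0.875×(2.998×10^8 m/s)×0.636×10^-6 s)
= 2.0656 × (5693.2 m) = 11.8 km

Δx' ≈ 11.8 km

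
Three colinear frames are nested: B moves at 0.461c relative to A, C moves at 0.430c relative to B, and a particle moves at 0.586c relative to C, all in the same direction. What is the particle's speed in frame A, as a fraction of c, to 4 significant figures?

u ≈ 0.9261c

Compose boost 2: (0.430 + 0.461)/(1 + 0.430×0.461) = 0.8910/1.19823 = 0.743597
Compose boost 3: (0.586 + 0.743597)/(1 + 0.586×0.743597) = 1.32960/1.43575 = 0.9261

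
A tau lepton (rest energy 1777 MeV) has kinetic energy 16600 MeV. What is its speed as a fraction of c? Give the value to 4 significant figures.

γ = 1 + K/(m₀c²) = 1 + 16600/1777 = 10.3416
β = √(1 − 1/γ²) = 0.9953

β ≈ 0.9953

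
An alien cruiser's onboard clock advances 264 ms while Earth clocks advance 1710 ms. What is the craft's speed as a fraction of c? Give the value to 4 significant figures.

γ = Δt/τ₀ = 1710/264 = 6.47727
β = √(1 − 1/γ²) = √(1 − 1/6.47727²) = 0.9880

β ≈ 0.9880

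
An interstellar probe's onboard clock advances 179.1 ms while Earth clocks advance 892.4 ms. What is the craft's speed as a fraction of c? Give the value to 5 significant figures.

β ≈ 0.97965

γ = Δt/τ₀ = 892.4/179.1 = 4.982691
β = √(1 − 1/γ²) = √(1 − 1/4.982691²) = 0.97965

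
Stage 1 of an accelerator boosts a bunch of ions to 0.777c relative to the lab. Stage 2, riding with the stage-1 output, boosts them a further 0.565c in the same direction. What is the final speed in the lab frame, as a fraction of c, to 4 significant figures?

u ≈ 0.9326c

Compose boost 2: (0.565 + 0.777)/(1 + 0.565×0.777) = 1.342/1.43900 = 0.9326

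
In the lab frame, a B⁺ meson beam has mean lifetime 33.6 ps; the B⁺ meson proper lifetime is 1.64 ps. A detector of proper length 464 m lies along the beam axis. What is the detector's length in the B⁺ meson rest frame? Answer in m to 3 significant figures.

L ≈ 22.6 m

Time dilation ⇒ γ = Δt/τ₀ = 33.6/1.64 = 20.488
Length contraction: L = L₀/γ = 464/20.488 = 22.6 m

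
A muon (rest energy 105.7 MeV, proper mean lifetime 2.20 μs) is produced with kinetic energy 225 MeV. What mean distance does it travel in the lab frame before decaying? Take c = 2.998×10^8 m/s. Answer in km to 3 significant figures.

γ = 1 + K/(m₀c²) = 1 + 225/105.7 = 3.1287
β = √(1 − 1/γ²) = 0.94754
Dilated lifetime: γτ₀ = 3.1287 × 2.20 μs = 6.8831 μs
d = βc·γτ₀ = 0.94754 × (2.998×10^8 m/s) × 6.8831×10^-6 s = 1.96 km

d ≈ 1.96 km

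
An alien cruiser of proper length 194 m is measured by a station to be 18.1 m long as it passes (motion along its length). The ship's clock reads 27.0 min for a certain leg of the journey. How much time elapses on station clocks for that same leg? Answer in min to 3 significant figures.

Δt ≈ 289 min

Length contraction ⇒ γ = L₀/L = 194/18.1 = 10.718
Time dilation: Δt = γτ₀ = 10.718 × 27.0 min = 289 min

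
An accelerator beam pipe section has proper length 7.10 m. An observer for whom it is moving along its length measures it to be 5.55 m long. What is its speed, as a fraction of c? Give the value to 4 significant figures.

γ = L₀/L = 7.10/5.55 = 1.27928
β = √(1 − 1/γ²) = 0.6237

β ≈ 0.6237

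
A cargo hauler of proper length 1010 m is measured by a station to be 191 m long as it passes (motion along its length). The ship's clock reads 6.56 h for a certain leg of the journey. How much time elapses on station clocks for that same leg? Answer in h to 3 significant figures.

Length contraction ⇒ γ = L₀/L = 1010/191 = 5.2880
Time dilation: Δt = γτ₀ = 5.2880 × 6.56 h = 34.7 h

Δt ≈ 34.7 h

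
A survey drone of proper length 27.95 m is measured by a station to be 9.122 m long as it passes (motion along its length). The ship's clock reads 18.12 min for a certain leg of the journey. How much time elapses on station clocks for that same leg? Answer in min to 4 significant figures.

Δt ≈ 55.52 min

Length contraction ⇒ γ = L₀/L = 27.95/9.122 = 3.06402
Time dilation: Δt = γτ₀ = 3.06402 × 18.12 min = 55.52 min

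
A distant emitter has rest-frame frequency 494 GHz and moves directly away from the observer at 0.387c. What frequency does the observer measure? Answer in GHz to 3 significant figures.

f_obs ≈ 328 GHz

Relativistic Doppler: f_obs = f_src √((1−β)/(1+β))
= 494 × √(0.61300/1.3870) = 494 × 0.66480 = 328 GHz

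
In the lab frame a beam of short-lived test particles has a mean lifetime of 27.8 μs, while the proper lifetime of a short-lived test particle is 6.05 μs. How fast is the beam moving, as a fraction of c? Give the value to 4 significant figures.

γ = Δt/τ₀ = 27.8/6.05 = 4.59504
β = √(1 − 1/γ²) = √(1 − 1/4.59504²) = 0.9760

β ≈ 0.9760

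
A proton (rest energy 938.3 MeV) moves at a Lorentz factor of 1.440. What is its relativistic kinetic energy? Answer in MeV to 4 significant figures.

γ = 1.440 (given)
K = (γ − 1)m₀c² = (1.440 − 1) × 938.3 MeV = 0.440000 × 938.3 MeV = 412.9 MeV

K ≈ 412.9 MeV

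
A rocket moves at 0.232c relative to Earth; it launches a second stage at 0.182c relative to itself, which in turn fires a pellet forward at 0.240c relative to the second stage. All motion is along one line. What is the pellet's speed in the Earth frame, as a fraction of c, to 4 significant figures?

Compose boost 2: (0.182 + 0.232)/(1 + 0.182×0.232) = 0.4140/1.04222 = 0.397227
Compose boost 3: (0.240 + 0.397227)/(1 + 0.240×0.397227) = 0.637227/1.09533 = 0.5818

u ≈ 0.5818c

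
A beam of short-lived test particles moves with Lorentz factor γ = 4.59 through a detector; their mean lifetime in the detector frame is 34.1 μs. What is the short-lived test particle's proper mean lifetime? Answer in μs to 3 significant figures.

γ = 4.59 (given)
Proper time: τ₀ = Δt/γ = 34.1/4.59 = 7.43 μs

τ₀ ≈ 7.43 μs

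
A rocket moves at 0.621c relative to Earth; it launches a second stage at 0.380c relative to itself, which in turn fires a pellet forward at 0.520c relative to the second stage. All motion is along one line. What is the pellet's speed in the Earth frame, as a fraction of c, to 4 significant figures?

u ≈ 0.9358c

Compose boost 2: (0.380 + 0.621)/(1 + 0.380×0.621) = 1.001/1.23598 = 0.809884
Compose boost 3: (0.520 + 0.809884)/(1 + 0.520×0.809884) = 1.32988/1.42114 = 0.9358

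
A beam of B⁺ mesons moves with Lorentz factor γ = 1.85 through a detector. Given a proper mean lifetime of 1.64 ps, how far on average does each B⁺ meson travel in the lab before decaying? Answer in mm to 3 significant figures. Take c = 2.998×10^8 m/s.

d ≈ 0.765 mm

β = √(1 − 1/γ²) = √(1 − 1/1.85²) = 0.84132
Dilated lifetime: Δt = γτ₀ = 1.85 × 1.64 ps = 3.0340 ps
d = vΔt = 0.84132c × 3.0340 ps = 2.5223×10^8 m/s × 3.0340×10^-12 s = 0.765 mm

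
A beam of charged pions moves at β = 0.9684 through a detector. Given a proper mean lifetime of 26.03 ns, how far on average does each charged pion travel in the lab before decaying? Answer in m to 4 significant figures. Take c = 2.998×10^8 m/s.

d ≈ 30.30 m

γ = 1/√(1 − 0.9684²) = 4.00959
Dilated lifetime: Δt = γτ₀ = 4.00959 × 26.03 ns = 104.370 ns
d = vΔt = 0.9684c × 104.370 ns = 2.90326×10^8 m/s × 1.04370×10^-7 s = 30.30 m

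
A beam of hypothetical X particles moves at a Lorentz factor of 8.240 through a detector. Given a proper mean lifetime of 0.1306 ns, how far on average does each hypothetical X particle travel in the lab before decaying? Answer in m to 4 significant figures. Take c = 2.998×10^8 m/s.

β = √(1 − 1/γ²) = √(1 − 1/8.240²) = 0.992609
Dilated lifetime: Δt = γτ₀ = 8.240 × 0.1306 ns = 1.07614 ns
d = vΔt = 0.992609c × 1.07614 ns = 2.97584×10^8 m/s × 1.07614×10^-9 s = 0.3202 m

d ≈ 0.3202 m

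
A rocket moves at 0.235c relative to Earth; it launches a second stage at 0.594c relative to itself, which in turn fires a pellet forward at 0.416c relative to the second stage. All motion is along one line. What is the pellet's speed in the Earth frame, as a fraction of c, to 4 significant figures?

u ≈ 0.8778c

Compose boost 2: (0.594 + 0.235)/(1 + 0.594×0.235) = 0.8290/1.13959 = 0.727455
Compose boost 3: (0.416 + 0.727455)/(1 + 0.416×0.727455) = 1.14345/1.30262 = 0.8778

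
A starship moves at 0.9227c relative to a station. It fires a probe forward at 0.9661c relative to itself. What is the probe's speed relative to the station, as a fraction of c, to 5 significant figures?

Relativistic velocity addition: u = (u' + v)/(1 + u'v/c²)
= (0.9661 + 0.9227)/(1 + 0.9661×0.9227) = 1.8888/1.891420 = 0.99861

u ≈ 0.99861c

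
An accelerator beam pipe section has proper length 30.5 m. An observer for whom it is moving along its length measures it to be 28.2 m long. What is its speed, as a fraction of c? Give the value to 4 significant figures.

β ≈ 0.3810

γ = L₀/L = 30.5/28.2 = 1.08156
β = √(1 − 1/γ²) = 0.3810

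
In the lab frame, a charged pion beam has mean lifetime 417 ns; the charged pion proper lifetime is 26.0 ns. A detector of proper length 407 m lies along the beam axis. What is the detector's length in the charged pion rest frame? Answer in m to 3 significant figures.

Time dilation ⇒ γ = Δt/τ₀ = 417/26.0 = 16.038
Length contraction: L = L₀/γ = 407/16.038 = 25.4 m

L ≈ 25.4 m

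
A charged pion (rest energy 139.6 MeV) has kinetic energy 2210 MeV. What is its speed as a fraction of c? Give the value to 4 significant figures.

β ≈ 0.9982

γ = 1 + K/(m₀c²) = 1 + 2210/139.6 = 16.8309
β = √(1 − 1/γ²) = 0.9982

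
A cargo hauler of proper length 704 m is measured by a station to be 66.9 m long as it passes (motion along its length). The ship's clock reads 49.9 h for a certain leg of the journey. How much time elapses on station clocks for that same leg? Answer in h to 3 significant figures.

Δt ≈ 525 h

Length contraction ⇒ γ = L₀/L = 704/66.9 = 10.523
Time dilation: Δt = γτ₀ = 10.523 × 49.9 h = 525 h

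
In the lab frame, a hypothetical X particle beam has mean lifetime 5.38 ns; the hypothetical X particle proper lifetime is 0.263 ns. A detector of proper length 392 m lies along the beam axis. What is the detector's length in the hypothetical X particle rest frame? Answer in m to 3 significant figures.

L ≈ 19.2 m

Time dilation ⇒ γ = Δt/τ₀ = 5.38/0.263 = 20.456
Length contraction: L = L₀/γ = 392/20.456 = 19.2 m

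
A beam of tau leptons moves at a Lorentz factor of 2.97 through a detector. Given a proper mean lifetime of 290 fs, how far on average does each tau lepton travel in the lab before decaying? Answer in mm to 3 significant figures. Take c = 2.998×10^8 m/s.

d ≈ 0.243 mm

β = √(1 − 1/γ²) = √(1 − 1/2.97²) = 0.94161
Dilated lifetime: Δt = γτ₀ = 2.97 × 290 fs = 861.30 fs
d = vΔt = 0.94161c × 861.30 fs = 2.8230×10^8 m/s × 8.6130×10^-13 s = 0.243 mm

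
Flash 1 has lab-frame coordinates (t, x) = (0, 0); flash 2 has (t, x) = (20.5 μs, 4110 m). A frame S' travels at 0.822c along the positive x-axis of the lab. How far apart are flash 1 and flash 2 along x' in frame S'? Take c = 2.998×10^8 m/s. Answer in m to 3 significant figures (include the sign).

Δx' ≈ -1650 m

γ = 1/√(1 − 0.822²) = 1.7560
Δx' = γ(Δx − vΔt) = 1.7560 × (4110 m − 0.822×(2.998×10^8 m/s)×20.5×10^-6 s)
= 1.7560 × (-941.93 m) = -1650 m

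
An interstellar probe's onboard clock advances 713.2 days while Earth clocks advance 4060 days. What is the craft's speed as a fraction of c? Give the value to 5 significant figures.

γ = Δt/τ₀ = 4060/713.2 = 5.692653
β = √(1 − 1/γ²) = √(1 − 1/5.692653²) = 0.98445

β ≈ 0.98445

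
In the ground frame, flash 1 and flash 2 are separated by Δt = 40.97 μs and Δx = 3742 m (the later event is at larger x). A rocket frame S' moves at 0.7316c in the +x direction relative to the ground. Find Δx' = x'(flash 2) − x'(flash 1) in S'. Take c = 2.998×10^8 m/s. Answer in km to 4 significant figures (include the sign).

Δx' ≈ -7.692 km

γ = 1/√(1 − 0.7316²) = 1.46685
Δx' = γ(Δx − vΔt) = 1.46685 × (3742 m − 0.7316×(2.998×10^8 m/s)×40.97×10^-6 s)
= 1.46685 × (-5244.10 m) = -7.692 km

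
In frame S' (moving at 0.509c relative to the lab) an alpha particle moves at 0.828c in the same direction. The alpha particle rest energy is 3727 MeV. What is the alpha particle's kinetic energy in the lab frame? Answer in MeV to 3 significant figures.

u_lab = (0.828 + 0.509)/(1 + 0.828×0.509) = 0.940588
γ = 1/√(1 − 0.940588²) = 2.9451
K = (γ − 1)m₀c² = (2.9451 − 1) × 3727 = 1.9451 × 3727 = 7250 MeV

K ≈ 7250 MeV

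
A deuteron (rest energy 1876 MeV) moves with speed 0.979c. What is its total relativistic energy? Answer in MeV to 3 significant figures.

E ≈ 9200 MeV

γ = 1/√(1 − 0.979²) = 4.9053
E = γm₀c² = 4.9053 × 1876 MeV = 9200 MeV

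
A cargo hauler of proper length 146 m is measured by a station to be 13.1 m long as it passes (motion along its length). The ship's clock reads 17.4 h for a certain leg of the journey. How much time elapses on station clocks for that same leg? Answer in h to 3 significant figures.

Length contraction ⇒ γ = L₀/L = 146/13.1 = 11.145
Time dilation: Δt = γτ₀ = 11.145 × 17.4 h = 194 h

Δt ≈ 194 h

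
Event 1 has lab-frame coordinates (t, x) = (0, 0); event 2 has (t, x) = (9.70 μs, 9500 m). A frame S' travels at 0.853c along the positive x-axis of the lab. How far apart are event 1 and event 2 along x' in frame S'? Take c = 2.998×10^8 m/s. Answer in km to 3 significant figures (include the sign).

γ = 1/√(1 − 0.853²) = 1.9160
Δx' = γ(Δx − vΔt) = 1.9160 × (9500 m − 0.853×(2.998×10^8 m/s)×9.70×10^-6 s)
= 1.9160 × (7019.4 m) = 13.4 km

Δx' ≈ 13.4 km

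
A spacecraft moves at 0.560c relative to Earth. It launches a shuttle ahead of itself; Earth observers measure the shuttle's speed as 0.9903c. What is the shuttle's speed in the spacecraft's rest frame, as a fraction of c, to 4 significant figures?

Inverse velocity addition: u' = (u − v)/(1 − uv/c²)
= (0.9903 − 0.560)/(1 − 0.9903×0.560) = 0.4303/0.445432 = 0.9660

u' ≈ 0.9660c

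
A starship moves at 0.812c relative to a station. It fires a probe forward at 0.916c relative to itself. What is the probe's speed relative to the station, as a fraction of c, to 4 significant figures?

Relativistic velocity addition: u = (u' + v)/(1 + u'v/c²)
= (0.916 + 0.812)/(1 + 0.916×0.812) = 1.728/1.74379 = 0.9909

u ≈ 0.9909c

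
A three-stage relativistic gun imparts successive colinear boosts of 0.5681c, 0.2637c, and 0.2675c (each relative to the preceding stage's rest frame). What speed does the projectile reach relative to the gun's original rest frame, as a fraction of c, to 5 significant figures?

u ≈ 0.83026c

Compose boost 2: (0.2637 + 0.5681)/(1 + 0.2637×0.5681) = 0.83180/1.149808 = 0.7234251
Compose boost 3: (0.2675 + 0.7234251)/(1 + 0.2675×0.7234251) = 0.9909251/1.193516 = 0.83026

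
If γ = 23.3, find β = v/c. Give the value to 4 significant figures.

β ≈ 0.9991

β = √(1 − 1/γ²) = √(1 − 1/23.3²) = √(0.998158) = 0.9991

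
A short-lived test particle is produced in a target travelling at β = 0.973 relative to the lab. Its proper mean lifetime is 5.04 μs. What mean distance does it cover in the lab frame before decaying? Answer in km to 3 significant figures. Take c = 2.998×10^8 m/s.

γ = 1/√(1 − 0.973²) = 4.3327
Dilated lifetime: Δt = γτ₀ = 4.3327 × 5.04 μs = 21.837 μs
d = vΔt = 0.973c × 21.837 μs = 2.9171×10^8 m/s × 2.1837×10^-5 s = 6.37 km

d ≈ 6.37 km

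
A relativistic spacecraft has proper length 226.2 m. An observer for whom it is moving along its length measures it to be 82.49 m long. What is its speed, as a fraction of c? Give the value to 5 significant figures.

γ = L₀/L = 226.2/82.49 = 2.742151
β = √(1 − 1/γ²) = 0.93113

β ≈ 0.93113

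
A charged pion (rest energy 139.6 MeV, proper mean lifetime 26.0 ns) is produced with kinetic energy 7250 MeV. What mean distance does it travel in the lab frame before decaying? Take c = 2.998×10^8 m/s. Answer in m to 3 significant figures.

γ = 1 + K/(m₀c²) = 1 + 7250/139.6 = 52.934
β = √(1 − 1/γ²) = 0.99982
Dilated lifetime: γτ₀ = 52.934 × 26.0 ns = 1376.3 ns
d = βc·γτ₀ = 0.99982 × (2.998×10^8 m/s) × 1.3763×10^-6 s = 413 m

d ≈ 413 m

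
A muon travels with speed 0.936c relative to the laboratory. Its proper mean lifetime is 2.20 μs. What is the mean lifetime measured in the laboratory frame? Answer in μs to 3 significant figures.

Δt ≈ 6.25 μs

γ = 1/√(1 − 0.936²) = 2.8409
Time dilation: Δt = γτ₀ = 2.8409 × 2.20 μs = 6.25 μs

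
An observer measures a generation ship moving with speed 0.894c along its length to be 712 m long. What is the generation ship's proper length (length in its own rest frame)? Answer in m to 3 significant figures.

L₀ ≈ 1590 m

γ = 1/√(1 − 0.894²) = 2.2318
L₀ = γL = 2.2318 × 712 = 1590 m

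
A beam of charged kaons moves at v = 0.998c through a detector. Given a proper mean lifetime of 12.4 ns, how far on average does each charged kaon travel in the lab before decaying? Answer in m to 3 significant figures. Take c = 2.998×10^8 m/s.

γ = 1/√(1 − 0.998²) = 15.819
Dilated lifetime: Δt = γτ₀ = 15.819 × 12.4 ns = 196.16 ns
d = vΔt = 0.998c × 196.16 ns = 2.9920×10^8 m/s × 1.9616×10^-7 s = 58.7 m

d ≈ 58.7 m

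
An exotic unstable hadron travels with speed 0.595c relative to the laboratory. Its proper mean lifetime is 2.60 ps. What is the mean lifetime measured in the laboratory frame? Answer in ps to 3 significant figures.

γ = 1/√(1 − 0.595²) = 1.2442
Time dilation: Δt = γτ₀ = 1.2442 × 2.60 ps = 3.23 ps

Δt ≈ 3.23 ps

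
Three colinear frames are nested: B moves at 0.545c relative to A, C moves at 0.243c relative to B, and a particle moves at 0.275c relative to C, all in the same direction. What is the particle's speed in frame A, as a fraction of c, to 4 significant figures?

u ≈ 0.8149c

Compose boost 2: (0.243 + 0.545)/(1 + 0.243×0.545) = 0.7880/1.13244 = 0.695846
Compose boost 3: (0.275 + 0.695846)/(1 + 0.275×0.695846) = 0.970846/1.19136 = 0.8149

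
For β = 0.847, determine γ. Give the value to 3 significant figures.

γ = 1/√(1 − β²) = 1/√(1 − 0.847²) = 1/√(0.28259) = 1.88

γ ≈ 1.88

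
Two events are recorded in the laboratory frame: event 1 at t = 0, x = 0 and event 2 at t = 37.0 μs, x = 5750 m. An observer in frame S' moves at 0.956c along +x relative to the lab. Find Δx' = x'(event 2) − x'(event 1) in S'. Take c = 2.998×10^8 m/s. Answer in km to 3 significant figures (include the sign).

γ = 1/√(1 − 0.956²) = 3.4087
Δx' = γ(Δx − vΔt) = 3.4087 × (5750 m − 0.956×(2.998×10^8 m/s)×37.0×10^-6 s)
= 3.4087 × (-4854.5 m) = -16.5 km

Δx' ≈ -16.5 km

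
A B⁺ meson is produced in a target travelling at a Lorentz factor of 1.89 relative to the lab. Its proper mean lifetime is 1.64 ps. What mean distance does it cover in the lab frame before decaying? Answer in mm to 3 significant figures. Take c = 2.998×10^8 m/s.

β = √(1 − 1/γ²) = √(1 − 1/1.89²) = 0.84856
Dilated lifetime: Δt = γτ₀ = 1.89 × 1.64 ps = 3.0996 ps
d = vΔt = 0.84856c × 3.0996 ps = 2.5440×10^8 m/s × 3.0996×10^-12 s = 0.789 mm

d ≈ 0.789 mm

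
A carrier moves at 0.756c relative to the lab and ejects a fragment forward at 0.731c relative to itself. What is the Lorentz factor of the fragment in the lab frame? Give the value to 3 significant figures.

u_lab = (0.731 + 0.756)/(1 + 0.731×0.756) = 1.487/1.55264 = 0.957726
γ = 1/√(1 − 0.957726²) = 3.48

γ ≈ 3.48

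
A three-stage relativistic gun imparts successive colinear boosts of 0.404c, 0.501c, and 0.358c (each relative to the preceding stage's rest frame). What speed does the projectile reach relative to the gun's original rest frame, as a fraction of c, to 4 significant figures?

Compose boost 2: (0.501 + 0.404)/(1 + 0.501×0.404) = 0.9050/1.20240 = 0.752659
Compose boost 3: (0.358 + 0.752659)/(1 + 0.358×0.752659) = 1.11066/1.26945 = 0.8749

u ≈ 0.8749c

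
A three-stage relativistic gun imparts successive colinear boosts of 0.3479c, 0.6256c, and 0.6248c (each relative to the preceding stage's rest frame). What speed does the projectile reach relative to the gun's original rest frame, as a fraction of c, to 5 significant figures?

Compose boost 2: (0.6256 + 0.3479)/(1 + 0.6256×0.3479) = 0.97350/1.217646 = 0.7994933
Compose boost 3: (0.6248 + 0.7994933)/(1 + 0.6248×0.7994933) = 1.424293/1.499523 = 0.94983

u ≈ 0.94983c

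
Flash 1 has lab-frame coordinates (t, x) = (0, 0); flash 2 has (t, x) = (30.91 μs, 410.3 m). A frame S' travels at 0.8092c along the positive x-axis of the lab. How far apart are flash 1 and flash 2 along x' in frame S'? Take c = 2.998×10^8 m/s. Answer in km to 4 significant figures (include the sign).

Δx' ≈ -12.06 km

γ = 1/√(1 − 0.8092²) = 1.70203
Δx' = γ(Δx − vΔt) = 1.70203 × (410.3 m − 0.8092×(2.998×10^8 m/s)×30.91×10^-6 s)
= 1.70203 × (-7088.41 m) = -12.06 km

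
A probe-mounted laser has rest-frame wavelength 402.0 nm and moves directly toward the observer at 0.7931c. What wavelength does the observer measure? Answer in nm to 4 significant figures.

Relativistic Doppler: λ_obs = λ_src √((1−β)/(1+β))
= 402.0 × √(0.206900/1.79310) = 402.0 × 0.339686 = 136.6 nm

λ_obs ≈ 136.6 nm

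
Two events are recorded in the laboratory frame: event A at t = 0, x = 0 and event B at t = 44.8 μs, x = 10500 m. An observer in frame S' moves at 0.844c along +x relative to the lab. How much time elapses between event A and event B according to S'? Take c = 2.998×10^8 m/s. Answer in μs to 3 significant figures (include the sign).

Δt' ≈ 28.4 μs

γ = 1/√(1 − 0.844²) = 1.8645
Δt' = γ(Δt − vΔx/c²) = 1.8645 × (44.8 μs − 0.844×10500 m / (2.998×10^8 m/s))
= 1.8645 × (15.240 μs) = 28.4 μs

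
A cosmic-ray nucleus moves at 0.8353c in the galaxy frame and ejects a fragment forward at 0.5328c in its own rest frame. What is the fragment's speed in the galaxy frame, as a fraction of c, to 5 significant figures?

u ≈ 0.94675c

Compose boost 2: (0.5328 + 0.8353)/(1 + 0.5328×0.8353) = 1.3681/1.445048 = 0.94675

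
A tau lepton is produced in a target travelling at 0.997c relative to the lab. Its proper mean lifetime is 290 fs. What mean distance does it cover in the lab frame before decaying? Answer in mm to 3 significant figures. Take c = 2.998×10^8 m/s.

γ = 1/√(1 − 0.997²) = 12.920
Dilated lifetime: Δt = γτ₀ = 12.920 × 290 fs = 3746.7 fs
d = vΔt = 0.997c × 3746.7 fs = 2.9890×10^8 m/s × 3.7467×10^-12 s = 1.12 mm

d ≈ 1.12 mm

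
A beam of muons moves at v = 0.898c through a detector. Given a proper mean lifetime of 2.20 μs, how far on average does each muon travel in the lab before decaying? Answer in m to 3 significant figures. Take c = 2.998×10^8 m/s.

d ≈ 1350 m

γ = 1/√(1 − 0.898²) = 2.2728
Dilated lifetime: Δt = γτ₀ = 2.2728 × 2.20 μs = 5.0001 μs
d = vΔt = 0.898c × 5.0001 μs = 2.6922×10^8 m/s × 5.0001×10^-6 s = 1350 m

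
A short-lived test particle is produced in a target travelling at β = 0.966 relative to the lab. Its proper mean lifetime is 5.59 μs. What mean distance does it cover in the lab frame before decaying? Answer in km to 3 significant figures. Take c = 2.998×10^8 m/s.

γ = 1/√(1 − 0.966²) = 3.8678
Dilated lifetime: Δt = γτ₀ = 3.8678 × 5.59 μs = 21.621 μs
d = vΔt = 0.966c × 21.621 μs = 2.8961×10^8 m/s × 2.1621×10^-5 s = 6.26 km

d ≈ 6.26 km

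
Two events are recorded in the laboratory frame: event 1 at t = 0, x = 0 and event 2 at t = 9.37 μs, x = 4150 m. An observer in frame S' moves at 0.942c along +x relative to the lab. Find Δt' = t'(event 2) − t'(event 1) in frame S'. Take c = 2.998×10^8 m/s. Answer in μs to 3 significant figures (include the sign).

γ = 1/√(1 − 0.942²) = 2.9796
Δt' = γ(Δt − vΔx/c²) = 2.9796 × (9.37 μs − 0.942×4150 m / (2.998×10^8 m/s))
= 2.9796 × (-3.6697 μs) = -10.9 μs

Δt' ≈ -10.9 μs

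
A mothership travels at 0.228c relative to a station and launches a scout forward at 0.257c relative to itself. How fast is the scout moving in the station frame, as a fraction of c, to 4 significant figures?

Compose boost 2: (0.257 + 0.228)/(1 + 0.257×0.228) = 0.4850/1.05860 = 0.4582

u ≈ 0.4582c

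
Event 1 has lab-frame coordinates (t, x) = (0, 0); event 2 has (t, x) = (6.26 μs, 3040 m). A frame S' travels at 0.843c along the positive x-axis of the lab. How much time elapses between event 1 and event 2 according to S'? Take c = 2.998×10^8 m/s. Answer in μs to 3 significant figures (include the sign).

γ = 1/√(1 − 0.843²) = 1.8590
Δt' = γ(Δt − vΔx/c²) = 1.8590 × (6.26 μs − 0.843×3040 m / (2.998×10^8 m/s))
= 1.8590 × (-2.2881 μs) = -4.25 μs

Δt' ≈ -4.25 μs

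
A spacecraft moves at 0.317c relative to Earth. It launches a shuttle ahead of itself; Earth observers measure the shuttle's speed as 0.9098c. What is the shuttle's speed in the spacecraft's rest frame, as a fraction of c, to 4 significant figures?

u' ≈ 0.8331c

Inverse velocity addition: u' = (u − v)/(1 − uv/c²)
= (0.9098 − 0.317)/(1 − 0.9098×0.317) = 0.5928/0.711593 = 0.8331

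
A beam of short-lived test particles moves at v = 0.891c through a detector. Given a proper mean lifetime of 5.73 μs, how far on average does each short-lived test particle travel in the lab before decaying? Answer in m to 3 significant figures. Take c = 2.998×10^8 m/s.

d ≈ 3370 m

γ = 1/√(1 − 0.891²) = 2.2026
Dilated lifetime: Δt = γτ₀ = 2.2026 × 5.73 μs = 12.621 μs
d = vΔt = 0.891c × 12.621 μs = 2.6712×10^8 m/s × 1.2621×10^-5 s = 3370 m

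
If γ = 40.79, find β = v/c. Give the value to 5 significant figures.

β = √(1 − 1/γ²) = √(1 − 1/40.79²) = √(0.9993990) = 0.99970

β ≈ 0.99970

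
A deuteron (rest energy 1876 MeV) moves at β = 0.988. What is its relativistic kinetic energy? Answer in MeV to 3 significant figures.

γ = 1/√(1 − 0.988²) = 6.4744
K = (γ − 1)m₀c² = (6.4744 − 1) × 1876 MeV = 5.4744 × 1876 MeV = 10300 MeV

K ≈ 10300 MeV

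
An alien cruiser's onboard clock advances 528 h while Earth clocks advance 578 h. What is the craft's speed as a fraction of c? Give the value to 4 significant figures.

γ = Δt/τ₀ = 578/528 = 1.09470
β = √(1 − 1/γ²) = √(1 − 1/1.09470²) = 0.4069

β ≈ 0.4069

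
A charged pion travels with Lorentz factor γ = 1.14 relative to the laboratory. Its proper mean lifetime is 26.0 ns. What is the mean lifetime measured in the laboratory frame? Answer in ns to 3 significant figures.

γ = 1.14 (given)
Time dilation: Δt = γτ₀ = 1.14 × 26.0 ns = 29.6 ns

Δt ≈ 29.6 ns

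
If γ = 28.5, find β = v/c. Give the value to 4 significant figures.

β ≈ 0.9994

β = √(1 − 1/γ²) = √(1 − 1/28.5²) = √(0.998769) = 0.9994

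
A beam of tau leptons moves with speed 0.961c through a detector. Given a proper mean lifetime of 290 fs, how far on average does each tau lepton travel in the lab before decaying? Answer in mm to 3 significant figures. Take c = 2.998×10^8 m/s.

d ≈ 0.302 mm

γ = 1/√(1 − 0.961²) = 3.6160
Dilated lifetime: Δt = γτ₀ = 3.6160 × 290 fs = 1048.6 fs
d = vΔt = 0.961c × 1048.6 fs = 2.8811×10^8 m/s × 1.0486×10^-12 s = 0.302 mm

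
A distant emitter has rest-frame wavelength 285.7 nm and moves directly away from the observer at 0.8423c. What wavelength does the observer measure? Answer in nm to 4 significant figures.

Relativistic Doppler: λ_obs = λ_src √((1+β)/(1−β))
= 285.7 × √(1.84230/0.157700) = 285.7 × 3.41794 = 976.5 nm

λ_obs ≈ 976.5 nm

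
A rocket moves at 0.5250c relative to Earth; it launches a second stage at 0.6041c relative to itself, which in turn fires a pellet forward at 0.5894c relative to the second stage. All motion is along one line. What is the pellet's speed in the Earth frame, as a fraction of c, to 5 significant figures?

Compose boost 2: (0.6041 + 0.5250)/(1 + 0.6041×0.5250) = 1.1291/1.317152 = 0.8572280
Compose boost 3: (0.5894 + 0.8572280)/(1 + 0.5894×0.8572280) = 1.446628/1.505250 = 0.96105

u ≈ 0.96105c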